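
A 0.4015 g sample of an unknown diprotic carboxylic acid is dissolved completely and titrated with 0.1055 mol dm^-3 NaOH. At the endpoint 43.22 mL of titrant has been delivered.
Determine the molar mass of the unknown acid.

176.1 g/mol

n(NaOH) = 0.04322 L × 0.1055 mol/L = 4.560 × 10^-3 mol
From the 1:2 ratio, n(H2A) = 1/2 × 4.560 × 10^-3 = 2.280 × 10^-3 mol
M = m / n = 0.4015 g / 2.280 × 10^-3 mol = 176.1 g/mol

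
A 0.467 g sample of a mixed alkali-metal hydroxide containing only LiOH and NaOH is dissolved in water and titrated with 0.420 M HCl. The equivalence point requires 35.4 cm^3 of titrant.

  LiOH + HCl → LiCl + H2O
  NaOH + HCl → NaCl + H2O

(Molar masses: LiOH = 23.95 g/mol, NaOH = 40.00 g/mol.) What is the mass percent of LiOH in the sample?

n(HCl) = 0.0354 × 0.420 = 0.0149 mol
Let x = n(LiOH), y = n(NaOH).
Titrant: 1x + 1y = 0.0149;  mass: 23.95x + 40.00y = 0.467
Solving, x = 7.96 × 10^-3 mol, y = 6.91 × 10^-3 mol
mass of LiOH = 7.96 × 10^-3 × 23.95 = 0.191 g
% LiOH = 0.191 / 0.467 × 100 = 40.8 %

40.8 %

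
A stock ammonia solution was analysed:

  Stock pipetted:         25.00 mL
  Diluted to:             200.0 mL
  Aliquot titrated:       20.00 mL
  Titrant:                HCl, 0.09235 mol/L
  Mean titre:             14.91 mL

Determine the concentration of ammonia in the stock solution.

NH3 + HCl → NH4Cl
n(HCl) = 0.01491 × 0.09235 = 1.377 × 10^-3 mol
n(NH3) in the aliquot = 1.377 × 10^-3 mol (1:1 ratio)
[NH3]_dilute = 1.377 × 10^-3 / 0.02000 = 0.06885 mol/L
Dilution factor = 200.0 / 25.00 = 8.000
[NH3]_stock = 0.06885 × 8.000 = 0.5508 mol/L

0.5508 mol/L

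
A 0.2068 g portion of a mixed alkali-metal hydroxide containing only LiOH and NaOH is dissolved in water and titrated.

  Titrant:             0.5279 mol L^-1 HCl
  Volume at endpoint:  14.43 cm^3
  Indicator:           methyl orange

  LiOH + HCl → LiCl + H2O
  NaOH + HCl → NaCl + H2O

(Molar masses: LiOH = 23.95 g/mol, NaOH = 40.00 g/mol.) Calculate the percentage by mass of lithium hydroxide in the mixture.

n(HCl) = 0.01443 × 0.5279 = 7.618 × 10^-3 mol
Let x = n(LiOH), y = n(NaOH).
Titrant: 1x + 1y = 7.618 × 10^-3;  mass: 23.95x + 40.00y = 0.2068
Solving, x = 6.100 × 10^-3 mol, y = 1.518 × 10^-3 mol
mass of LiOH = 6.100 × 10^-3 × 23.95 = 0.1461 g
% LiOH = 0.1461 / 0.2068 × 100 = 70.64 %

70.64 %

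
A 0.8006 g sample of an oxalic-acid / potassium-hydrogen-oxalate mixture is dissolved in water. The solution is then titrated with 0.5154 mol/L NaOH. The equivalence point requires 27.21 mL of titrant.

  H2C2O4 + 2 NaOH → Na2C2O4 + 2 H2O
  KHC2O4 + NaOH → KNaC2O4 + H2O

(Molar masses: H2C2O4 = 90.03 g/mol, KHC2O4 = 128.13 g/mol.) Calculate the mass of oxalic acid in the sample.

0.5396 g

n(NaOH) = 0.02721 × 0.5154 = 0.01402 mol
Let x = n(H2C2O4), y = n(KHC2O4).
Titrant: 2x + 1y = 0.01402;  mass: 90.03x + 128.13y = 0.8006
Solving, x = 5.993 × 10^-3 mol, y = 2.037 × 10^-3 mol
mass of H2C2O4 = 5.993 × 10^-3 × 90.03 = 0.5396 g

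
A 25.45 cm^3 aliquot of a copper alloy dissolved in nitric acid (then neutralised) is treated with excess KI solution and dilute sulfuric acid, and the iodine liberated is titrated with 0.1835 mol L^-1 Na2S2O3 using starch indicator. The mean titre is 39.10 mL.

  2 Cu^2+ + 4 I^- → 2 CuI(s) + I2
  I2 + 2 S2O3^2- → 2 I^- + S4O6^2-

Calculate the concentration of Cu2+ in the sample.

0.2819 mol/L

n(S2O3^2-) = 0.03910 × 0.1835 = 7.175 × 10^-3 mol
n(I2) = n(S2O3^2-)/2 = 3.587 × 10^-3 mol
From the 2:1 ratio, n(Cu2+) in the aliquot = 2/1 × 3.587 × 10^-3 = 7.175 × 10^-3 mol
[Cu2+] = 7.175 × 10^-3 / 0.02545 = 0.2819 mol/L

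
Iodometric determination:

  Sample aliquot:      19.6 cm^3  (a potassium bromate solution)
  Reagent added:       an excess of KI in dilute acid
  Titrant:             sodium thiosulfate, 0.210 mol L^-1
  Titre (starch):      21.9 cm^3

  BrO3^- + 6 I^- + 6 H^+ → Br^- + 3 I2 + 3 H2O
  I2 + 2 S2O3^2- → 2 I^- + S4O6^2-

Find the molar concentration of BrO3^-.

0.0391 mol/L

n(S2O3^2-) = 0.0219 × 0.210 = 4.60 × 10^-3 mol
n(I2) = n(S2O3^2-)/2 = 2.30 × 10^-3 mol
From the 1:3 ratio, n(BrO3^-) in the aliquot = 1/3 × 2.30 × 10^-3 = 7.66 × 10^-4 mol
[BrO3^-] = 7.66 × 10^-4 / 0.0196 = 0.0391 mol/L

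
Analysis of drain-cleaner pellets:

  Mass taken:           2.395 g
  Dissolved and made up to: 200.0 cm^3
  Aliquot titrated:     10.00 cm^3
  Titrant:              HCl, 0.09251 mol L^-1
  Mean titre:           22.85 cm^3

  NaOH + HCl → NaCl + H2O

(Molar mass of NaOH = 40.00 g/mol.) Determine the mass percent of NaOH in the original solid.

70.61 %

n(HCl) per titration = 0.02285 × 0.09251 = 2.114 × 10^-3 mol
n(NaOH) in each aliquot = 2.114 × 10^-3 mol (1:1 ratio)
n(NaOH) in the whole flask = 2.114 × 10^-3 × 200.0/10.00 = 0.04228 mol
mass of NaOH = 0.04228 × 40.00 = 1.691 g
% NaOH = 1.691 / 2.395 × 100 = 70.61 %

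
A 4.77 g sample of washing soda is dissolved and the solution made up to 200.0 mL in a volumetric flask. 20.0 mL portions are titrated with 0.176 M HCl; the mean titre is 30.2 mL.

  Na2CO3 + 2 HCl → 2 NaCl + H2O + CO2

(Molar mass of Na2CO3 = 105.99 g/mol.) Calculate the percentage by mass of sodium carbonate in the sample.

n(HCl) per titration = 0.0302 × 0.176 = 5.32 × 10^-3 mol
From the 1:2 ratio, n(Na2CO3) in each aliquot = 1/2 × 5.32 × 10^-3 = 2.66 × 10^-3 mol
n(Na2CO3) in the whole flask = 2.66 × 10^-3 × 200.0/20.0 = 0.0266 mol
mass of Na2CO3 = 0.0266 × 105.99 = 2.82 g
% Na2CO3 = 2.82 / 4.77 × 100 = 59.1 %

59.1 %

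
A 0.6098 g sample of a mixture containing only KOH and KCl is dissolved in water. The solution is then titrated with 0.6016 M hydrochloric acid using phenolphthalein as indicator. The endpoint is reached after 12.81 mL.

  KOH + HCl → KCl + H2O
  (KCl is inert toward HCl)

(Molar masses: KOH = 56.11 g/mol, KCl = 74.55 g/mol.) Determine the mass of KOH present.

0.4324 g

n(HCl) = 0.01281 × 0.6016 = 7.706 × 10^-3 mol
Let x = n(KOH), y = n(KCl).
Titrant: 1x = 7.706 × 10^-3;  mass: 56.11x + 74.55y = 0.6098
Solving, x = 7.706 × 10^-3 mol, y = 2.379 × 10^-3 mol
mass of KOH = 7.706 × 10^-3 × 56.11 = 0.4324 g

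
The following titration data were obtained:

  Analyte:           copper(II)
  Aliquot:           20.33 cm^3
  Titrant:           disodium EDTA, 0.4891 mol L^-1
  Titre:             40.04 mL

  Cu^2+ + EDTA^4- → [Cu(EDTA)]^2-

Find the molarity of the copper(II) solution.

n(EDTA) = 0.04004 L × 0.4891 mol/L = 0.01958 mol
n(Cu2+) = 0.01958 mol (1:1 mole ratio)
[Cu2+] = 0.01958 mol / 0.02033 L = 0.9633 mol/L

0.9633 mol/L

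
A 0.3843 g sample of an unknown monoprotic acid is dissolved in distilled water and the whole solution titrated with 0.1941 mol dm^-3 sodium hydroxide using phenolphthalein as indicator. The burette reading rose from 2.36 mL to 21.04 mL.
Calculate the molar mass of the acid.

106.0 g/mol

n(NaOH) = 0.01868 L × 0.1941 mol/L = 3.626 × 10^-3 mol
n(HA) = 3.626 × 10^-3 mol (1:1 ratio)
M = m / n = 0.3843 g / 3.626 × 10^-3 mol = 106.0 g/mol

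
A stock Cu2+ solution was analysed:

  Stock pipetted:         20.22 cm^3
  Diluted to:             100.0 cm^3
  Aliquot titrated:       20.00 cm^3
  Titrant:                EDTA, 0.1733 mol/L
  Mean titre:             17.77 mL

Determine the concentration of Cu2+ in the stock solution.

Cu^2+ + EDTA^4- → [Cu(EDTA)]^2-
n(EDTA) = 0.01777 × 0.1733 = 3.080 × 10^-3 mol
n(Cu2+) in the aliquot = 3.080 × 10^-3 mol (1:1 ratio)
[Cu2+]_dilute = 3.080 × 10^-3 / 0.02000 = 0.1540 mol/L
Dilution factor = 100.0 / 20.22 = 4.946
[Cu2+]_stock = 0.1540 × 4.946 = 0.7615 mol/L

0.7615 mol/L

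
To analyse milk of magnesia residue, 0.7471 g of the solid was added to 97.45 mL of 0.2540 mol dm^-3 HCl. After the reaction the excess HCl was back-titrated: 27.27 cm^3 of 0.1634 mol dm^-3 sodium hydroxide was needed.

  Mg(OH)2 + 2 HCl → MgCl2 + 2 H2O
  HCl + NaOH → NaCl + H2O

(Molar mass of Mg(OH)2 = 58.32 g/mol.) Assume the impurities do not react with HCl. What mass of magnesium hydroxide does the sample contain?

0.5918 g

n(HCl) added = 0.09745 × 0.2540 = 0.02475 mol
n(NaOH) used in back-titration = 0.02727 × 0.1634 = 4.456 × 10^-3 mol
n(HCl) left over = 4.456 × 10^-3 mol (1:1 ratio)
n(HCl) consumed by analyte = 0.02475 − 4.456 × 10^-3 = 0.02030 mol
From the 1:2 ratio, n(Mg(OH)2) = 1/2 × 0.02030 = 0.01015 mol
mass of Mg(OH)2 = 0.01015 × 58.32 = 0.5918 g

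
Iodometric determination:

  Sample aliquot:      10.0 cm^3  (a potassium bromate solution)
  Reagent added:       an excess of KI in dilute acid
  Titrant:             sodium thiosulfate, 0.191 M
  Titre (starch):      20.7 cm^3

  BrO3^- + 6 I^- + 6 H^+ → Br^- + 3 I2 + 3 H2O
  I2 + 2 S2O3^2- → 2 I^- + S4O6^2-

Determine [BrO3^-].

n(S2O3^2-) = 0.0207 × 0.191 = 3.95 × 10^-3 mol
n(I2) = n(S2O3^2-)/2 = 1.98 × 10^-3 mol
From the 1:3 ratio, n(BrO3^-) in the aliquot = 1/3 × 1.98 × 10^-3 = 6.59 × 10^-4 mol
[BrO3^-] = 6.59 × 10^-4 / 0.0100 = 0.0659 mol/L

0.0659 M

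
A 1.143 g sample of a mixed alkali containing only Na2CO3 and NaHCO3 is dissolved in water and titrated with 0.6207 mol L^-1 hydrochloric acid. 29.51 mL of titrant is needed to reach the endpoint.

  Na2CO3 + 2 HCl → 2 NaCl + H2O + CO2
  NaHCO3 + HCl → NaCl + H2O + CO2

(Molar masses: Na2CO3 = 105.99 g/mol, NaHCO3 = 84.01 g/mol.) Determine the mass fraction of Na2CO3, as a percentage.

n(HCl) = 0.02951 × 0.6207 = 0.01832 mol
Let x = n(Na2CO3), y = n(NaHCO3).
Titrant: 2x + 1y = 0.01832;  mass: 105.99x + 84.01y = 1.143
Solving, x = 6.381 × 10^-3 mol, y = 5.555 × 10^-3 mol
mass of Na2CO3 = 6.381 × 10^-3 × 105.99 = 0.6763 g
% Na2CO3 = 0.6763 / 1.143 × 100 = 59.17 %

59.17 %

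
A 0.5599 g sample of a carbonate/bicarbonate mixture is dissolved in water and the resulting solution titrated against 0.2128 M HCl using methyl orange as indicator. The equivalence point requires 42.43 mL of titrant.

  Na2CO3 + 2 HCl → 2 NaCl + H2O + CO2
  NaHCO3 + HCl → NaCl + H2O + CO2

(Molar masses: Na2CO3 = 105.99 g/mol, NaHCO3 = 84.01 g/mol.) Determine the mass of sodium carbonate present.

0.3394 g

n(HCl) = 0.04243 × 0.2128 = 9.029 × 10^-3 mol
Let x = n(Na2CO3), y = n(NaHCO3).
Titrant: 2x + 1y = 9.029 × 10^-3;  mass: 105.99x + 84.01y = 0.5599
Solving, x = 3.202 × 10^-3 mol, y = 2.625 × 10^-3 mol
mass of Na2CO3 = 3.202 × 10^-3 × 105.99 = 0.3394 g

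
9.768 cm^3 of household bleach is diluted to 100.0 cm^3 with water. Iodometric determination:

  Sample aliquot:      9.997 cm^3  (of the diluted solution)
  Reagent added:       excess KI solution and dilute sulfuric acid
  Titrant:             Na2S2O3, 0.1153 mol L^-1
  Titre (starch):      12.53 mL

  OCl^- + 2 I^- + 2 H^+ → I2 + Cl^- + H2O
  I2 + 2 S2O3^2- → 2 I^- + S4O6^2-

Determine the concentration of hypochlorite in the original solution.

0.7397 mol/L

n(S2O3^2-) = 0.01253 × 0.1153 = 1.445 × 10^-3 mol
n(I2) = n(S2O3^2-)/2 = 7.224 × 10^-4 mol
n(OCl^-) in the aliquot = 7.224 × 10^-4 mol (1:1 ratio)
[OCl^-]_dilute = 7.224 × 10^-4 / 0.009997 = 0.07226 mol/L
[OCl^-]_original = 0.07226 × 100.0/9.768 = 0.7397 mol/L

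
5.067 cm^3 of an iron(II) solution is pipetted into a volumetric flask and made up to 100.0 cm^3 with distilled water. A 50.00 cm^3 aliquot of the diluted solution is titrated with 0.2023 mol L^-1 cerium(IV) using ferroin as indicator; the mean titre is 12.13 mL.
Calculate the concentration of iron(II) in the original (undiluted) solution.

Ce^4+ + Fe^2+ → Ce^3+ + Fe^3+
n(Ce4+) = 0.01213 × 0.2023 = 2.454 × 10^-3 mol
n(Fe2+) in the aliquot = 2.454 × 10^-3 mol (1:1 ratio)
[Fe2+]_dilute = 2.454 × 10^-3 / 0.05000 = 0.04908 mol/L
Dilution factor = 100.0 / 5.067 = 19.74
[Fe2+]_stock = 0.04908 × 19.74 = 0.9686 mol/L

0.9686 mol/L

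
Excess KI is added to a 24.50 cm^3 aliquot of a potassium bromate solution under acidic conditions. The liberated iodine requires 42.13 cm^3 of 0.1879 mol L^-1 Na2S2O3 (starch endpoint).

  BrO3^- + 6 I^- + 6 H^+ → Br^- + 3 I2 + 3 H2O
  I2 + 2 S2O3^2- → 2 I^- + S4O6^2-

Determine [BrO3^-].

0.05385 mol/L

n(S2O3^2-) = 0.04213 × 0.1879 = 7.916 × 10^-3 mol
n(I2) = n(S2O3^2-)/2 = 3.958 × 10^-3 mol
From the 1:3 ratio, n(BrO3^-) in the aliquot = 1/3 × 3.958 × 10^-3 = 1.319 × 10^-3 mol
[BrO3^-] = 1.319 × 10^-3 / 0.02450 = 0.05385 mol/L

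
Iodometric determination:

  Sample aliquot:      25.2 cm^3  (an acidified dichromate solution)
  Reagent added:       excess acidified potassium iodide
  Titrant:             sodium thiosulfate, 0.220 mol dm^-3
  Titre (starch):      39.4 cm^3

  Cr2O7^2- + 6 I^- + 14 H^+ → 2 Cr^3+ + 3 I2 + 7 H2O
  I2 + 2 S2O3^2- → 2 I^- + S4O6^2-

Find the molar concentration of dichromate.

n(S2O3^2-) = 0.0394 × 0.220 = 8.67 × 10^-3 mol
n(I2) = n(S2O3^2-)/2 = 4.33 × 10^-3 mol
From the 1:3 ratio, n(Cr2O7^2-) in the aliquot = 1/3 × 4.33 × 10^-3 = 1.44 × 10^-3 mol
[Cr2O7^2-] = 1.44 × 10^-3 / 0.0252 = 0.0573 mol/L

0.0573 mol/L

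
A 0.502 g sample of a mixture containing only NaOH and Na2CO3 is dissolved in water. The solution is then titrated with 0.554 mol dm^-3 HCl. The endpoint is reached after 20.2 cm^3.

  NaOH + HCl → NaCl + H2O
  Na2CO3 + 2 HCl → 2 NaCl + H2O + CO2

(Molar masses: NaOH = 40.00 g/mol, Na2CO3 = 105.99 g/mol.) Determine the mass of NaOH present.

n(HCl) = 0.0202 × 0.554 = 0.0112 mol
Let x = n(NaOH), y = n(Na2CO3).
Titrant: 1x + 2y = 0.0112;  mass: 40.00x + 105.99y = 0.502
Solving, x = 7.01 × 10^-3 mol, y = 2.09 × 10^-3 mol
mass of NaOH = 7.01 × 10^-3 × 40.00 = 0.280 g

0.280 g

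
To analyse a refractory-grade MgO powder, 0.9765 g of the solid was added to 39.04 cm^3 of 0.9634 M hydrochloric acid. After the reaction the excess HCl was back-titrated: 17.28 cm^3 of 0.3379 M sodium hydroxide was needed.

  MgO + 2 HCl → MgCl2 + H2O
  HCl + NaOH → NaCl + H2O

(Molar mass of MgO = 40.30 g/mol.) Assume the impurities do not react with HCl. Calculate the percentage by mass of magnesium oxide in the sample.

n(HCl) added = 0.03904 × 0.9634 = 0.03761 mol
n(NaOH) used in back-titration = 0.01728 × 0.3379 = 5.839 × 10^-3 mol
n(HCl) left over = 5.839 × 10^-3 mol (1:1 ratio)
n(HCl) consumed by analyte = 0.03761 − 5.839 × 10^-3 = 0.03177 mol
From the 1:2 ratio, n(MgO) = 1/2 × 0.03177 = 0.01589 mol
mass of MgO = 0.01589 × 40.30 = 0.6402 g
% MgO = 0.6402 / 0.9765 × 100 = 65.56 %

65.56 %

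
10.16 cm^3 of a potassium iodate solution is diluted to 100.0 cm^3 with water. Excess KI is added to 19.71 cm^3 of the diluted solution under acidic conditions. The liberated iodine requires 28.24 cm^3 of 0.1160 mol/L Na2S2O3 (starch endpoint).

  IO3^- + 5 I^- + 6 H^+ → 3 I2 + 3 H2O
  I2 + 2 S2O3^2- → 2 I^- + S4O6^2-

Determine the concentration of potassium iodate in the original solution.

0.2726 mol/L

n(S2O3^2-) = 0.02824 × 0.1160 = 3.276 × 10^-3 mol
n(I2) = n(S2O3^2-)/2 = 1.638 × 10^-3 mol
From the 1:3 ratio, n(IO3^-) in the aliquot = 1/3 × 1.638 × 10^-3 = 5.460 × 10^-4 mol
[IO3^-]_dilute = 5.460 × 10^-4 / 0.01971 = 0.02770 mol/L
[IO3^-]_original = 0.02770 × 100.0/10.16 = 0.2726 mol/L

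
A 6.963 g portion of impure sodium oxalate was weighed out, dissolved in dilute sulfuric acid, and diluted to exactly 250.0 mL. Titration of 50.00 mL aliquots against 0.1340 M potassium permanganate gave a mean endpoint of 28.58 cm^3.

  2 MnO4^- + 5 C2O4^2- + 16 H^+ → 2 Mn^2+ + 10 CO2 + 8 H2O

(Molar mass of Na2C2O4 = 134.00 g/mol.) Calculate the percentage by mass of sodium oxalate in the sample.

92.13 %

n(KMnO4) per titration = 0.02858 × 0.1340 = 3.830 × 10^-3 mol
From the 5:2 ratio, n(Na2C2O4) in each aliquot = 5/2 × 3.830 × 10^-3 = 9.574 × 10^-3 mol
n(Na2C2O4) in the whole flask = 9.574 × 10^-3 × 250.0/50.00 = 0.04787 mol
mass of Na2C2O4 = 0.04787 × 134.00 = 6.415 g
% Na2C2O4 = 6.415 / 6.963 × 100 = 92.13 %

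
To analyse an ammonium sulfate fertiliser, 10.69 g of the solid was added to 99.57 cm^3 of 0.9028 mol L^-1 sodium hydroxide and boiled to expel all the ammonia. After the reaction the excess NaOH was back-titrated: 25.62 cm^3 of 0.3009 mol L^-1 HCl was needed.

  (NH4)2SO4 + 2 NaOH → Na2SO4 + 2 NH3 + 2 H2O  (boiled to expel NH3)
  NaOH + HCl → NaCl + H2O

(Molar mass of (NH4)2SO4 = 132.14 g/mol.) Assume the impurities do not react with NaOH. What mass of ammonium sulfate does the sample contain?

n(NaOH) added = 0.09957 × 0.9028 = 0.08989 mol
n(HCl) used in back-titration = 0.02562 × 0.3009 = 7.709 × 10^-3 mol
n(NaOH) left over = 7.709 × 10^-3 mol (1:1 ratio)
n(NaOH) consumed by analyte = 0.08989 − 7.709 × 10^-3 = 0.08218 mol
From the 1:2 ratio, n((NH4)2SO4) = 1/2 × 0.08218 = 0.04109 mol
mass of (NH4)2SO4 = 0.04109 × 132.14 = 5.430 g

5.430 g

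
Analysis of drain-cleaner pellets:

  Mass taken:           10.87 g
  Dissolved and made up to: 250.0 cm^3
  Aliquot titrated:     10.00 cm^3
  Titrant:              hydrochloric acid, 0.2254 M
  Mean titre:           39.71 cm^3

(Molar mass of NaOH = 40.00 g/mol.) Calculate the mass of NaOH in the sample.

NaOH + HCl → NaCl + H2O
n(HCl) per titration = 0.03971 × 0.2254 = 8.951 × 10^-3 mol
n(NaOH) in each aliquot = 8.951 × 10^-3 mol (1:1 ratio)
n(NaOH) in the whole flask = 8.951 × 10^-3 × 250.0/10.00 = 0.2238 mol
mass of NaOH = 0.2238 × 40.00 = 8.951 g

8.951 g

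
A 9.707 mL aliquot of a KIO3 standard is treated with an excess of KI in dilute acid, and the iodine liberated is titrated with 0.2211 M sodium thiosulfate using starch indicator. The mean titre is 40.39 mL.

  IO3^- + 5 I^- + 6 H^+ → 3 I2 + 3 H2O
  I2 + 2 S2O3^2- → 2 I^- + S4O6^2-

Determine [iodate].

n(S2O3^2-) = 0.04039 × 0.2211 = 8.930 × 10^-3 mol
n(I2) = n(S2O3^2-)/2 = 4.465 × 10^-3 mol
From the 1:3 ratio, n(IO3^-) in the aliquot = 1/3 × 4.465 × 10^-3 = 1.488 × 10^-3 mol
[IO3^-] = 1.488 × 10^-3 / 0.009707 = 0.1533 mol/L

0.1533 M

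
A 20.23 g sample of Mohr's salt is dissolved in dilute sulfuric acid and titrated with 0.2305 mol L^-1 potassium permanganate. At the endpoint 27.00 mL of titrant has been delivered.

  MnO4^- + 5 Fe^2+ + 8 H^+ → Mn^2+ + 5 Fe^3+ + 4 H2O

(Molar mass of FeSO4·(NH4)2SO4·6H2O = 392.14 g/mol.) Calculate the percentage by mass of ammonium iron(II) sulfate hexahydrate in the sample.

n(KMnO4) = 0.02700 L × 0.2305 mol/L = 6.224 × 10^-3 mol
From the 5:1 ratio, n(FeSO4·(NH4)2SO4·6H2O) = 5/1 × 6.224 × 10^-3 = 0.03112 mol
mass of FeSO4·(NH4)2SO4·6H2O = 0.03112 × 392.14 g/mol = 12.20 g
% FeSO4·(NH4)2SO4·6H2O = 12.20 / 20.23 × 100 = 60.32 %

60.32 %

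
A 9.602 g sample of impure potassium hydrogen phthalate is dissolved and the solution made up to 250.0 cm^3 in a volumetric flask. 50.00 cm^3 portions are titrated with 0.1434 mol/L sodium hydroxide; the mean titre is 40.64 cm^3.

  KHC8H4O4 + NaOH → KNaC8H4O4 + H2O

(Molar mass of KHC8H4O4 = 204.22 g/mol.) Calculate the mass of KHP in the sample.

5.951 g

n(NaOH) per titration = 0.04064 × 0.1434 = 5.828 × 10^-3 mol
n(KHC8H4O4) in each aliquot = 5.828 × 10^-3 mol (1:1 ratio)
n(KHC8H4O4) in the whole flask = 5.828 × 10^-3 × 250.0/50.00 = 0.02914 mol
mass of KHC8H4O4 = 0.02914 × 204.22 = 5.951 g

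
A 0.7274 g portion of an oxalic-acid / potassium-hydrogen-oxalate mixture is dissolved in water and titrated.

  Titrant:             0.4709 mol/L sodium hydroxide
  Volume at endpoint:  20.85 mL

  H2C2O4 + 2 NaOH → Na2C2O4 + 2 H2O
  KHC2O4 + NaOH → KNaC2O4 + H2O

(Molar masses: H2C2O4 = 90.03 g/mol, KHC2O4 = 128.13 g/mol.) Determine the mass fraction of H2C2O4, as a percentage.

39.51 %

n(NaOH) = 0.02085 × 0.4709 = 9.818 × 10^-3 mol
Let x = n(H2C2O4), y = n(KHC2O4).
Titrant: 2x + 1y = 9.818 × 10^-3;  mass: 90.03x + 128.13y = 0.7274
Solving, x = 3.192 × 10^-3 mol, y = 3.434 × 10^-3 mol
mass of H2C2O4 = 3.192 × 10^-3 × 90.03 = 0.2874 g
% H2C2O4 = 0.2874 / 0.7274 × 100 = 39.51 %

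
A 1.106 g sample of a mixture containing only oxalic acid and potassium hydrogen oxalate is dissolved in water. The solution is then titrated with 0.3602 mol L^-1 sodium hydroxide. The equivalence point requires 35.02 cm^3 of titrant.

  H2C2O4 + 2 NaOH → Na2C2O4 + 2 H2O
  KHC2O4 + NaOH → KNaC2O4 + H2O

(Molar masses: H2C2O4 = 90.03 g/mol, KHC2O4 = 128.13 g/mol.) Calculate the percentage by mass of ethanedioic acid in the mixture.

24.99 %

n(NaOH) = 0.03502 × 0.3602 = 0.01261 mol
Let x = n(H2C2O4), y = n(KHC2O4).
Titrant: 2x + 1y = 0.01261;  mass: 90.03x + 128.13y = 1.106
Solving, x = 3.070 × 10^-3 mol, y = 6.475 × 10^-3 mol
mass of H2C2O4 = 3.070 × 10^-3 × 90.03 = 0.2764 g
% H2C2O4 = 0.2764 / 1.106 × 100 = 24.99 %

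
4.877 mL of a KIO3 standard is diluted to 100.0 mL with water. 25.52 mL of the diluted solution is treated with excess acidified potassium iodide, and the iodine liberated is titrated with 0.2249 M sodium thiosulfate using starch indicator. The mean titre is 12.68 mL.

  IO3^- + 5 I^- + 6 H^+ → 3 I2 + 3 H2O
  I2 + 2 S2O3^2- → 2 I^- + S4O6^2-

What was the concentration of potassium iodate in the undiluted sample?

0.3819 M

n(S2O3^2-) = 0.01268 × 0.2249 = 2.852 × 10^-3 mol
n(I2) = n(S2O3^2-)/2 = 1.426 × 10^-3 mol
From the 1:3 ratio, n(IO3^-) in the aliquot = 1/3 × 1.426 × 10^-3 = 4.753 × 10^-4 mol
[IO3^-]_dilute = 4.753 × 10^-4 / 0.02552 = 0.01862 mol/L
[IO3^-]_original = 0.01862 × 100.0/4.877 = 0.3819 mol/L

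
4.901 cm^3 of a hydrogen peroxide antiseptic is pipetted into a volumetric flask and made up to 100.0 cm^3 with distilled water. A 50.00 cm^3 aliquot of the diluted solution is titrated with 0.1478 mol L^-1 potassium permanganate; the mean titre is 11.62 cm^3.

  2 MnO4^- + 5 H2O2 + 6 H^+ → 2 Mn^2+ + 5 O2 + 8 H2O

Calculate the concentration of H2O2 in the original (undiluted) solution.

1.752 mol/L

n(KMnO4) = 0.01162 × 0.1478 = 1.717 × 10^-3 mol
From the 5:2 ratio, n(H2O2) in the aliquot = 5/2 × 1.717 × 10^-3 = 4.294 × 10^-3 mol
[H2O2]_dilute = 4.294 × 10^-3 / 0.05000 = 0.08587 mol/L
Dilution factor = 100.0 / 4.901 = 20.40
[H2O2]_stock = 0.08587 × 20.40 = 1.752 mol/L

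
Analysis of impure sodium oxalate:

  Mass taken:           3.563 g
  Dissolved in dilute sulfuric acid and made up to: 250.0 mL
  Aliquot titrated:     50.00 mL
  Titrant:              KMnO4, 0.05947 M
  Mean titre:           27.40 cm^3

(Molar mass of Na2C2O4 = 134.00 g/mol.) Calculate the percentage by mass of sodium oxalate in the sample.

2 MnO4^- + 5 C2O4^2- + 16 H^+ → 2 Mn^2+ + 10 CO2 + 8 H2O
n(KMnO4) per titration = 0.02740 × 0.05947 = 1.629 × 10^-3 mol
From the 5:2 ratio, n(Na2C2O4) in each aliquot = 5/2 × 1.629 × 10^-3 = 4.074 × 10^-3 mol
n(Na2C2O4) in the whole flask = 4.074 × 10^-3 × 250.0/50.00 = 0.02037 mol
mass of Na2C2O4 = 0.02037 × 134.00 = 2.729 g
% Na2C2O4 = 2.729 / 3.563 × 100 = 76.60 %

76.60 %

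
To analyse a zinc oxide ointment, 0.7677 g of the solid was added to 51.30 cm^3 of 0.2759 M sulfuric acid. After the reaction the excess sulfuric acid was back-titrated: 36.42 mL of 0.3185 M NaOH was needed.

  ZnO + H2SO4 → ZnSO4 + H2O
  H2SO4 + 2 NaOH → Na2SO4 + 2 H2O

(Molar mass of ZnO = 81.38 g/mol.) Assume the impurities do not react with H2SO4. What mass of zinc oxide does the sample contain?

0.6798 g

n(H2SO4) added = 0.05130 × 0.2759 = 0.01415 mol
n(NaOH) used in back-titration = 0.03642 × 0.3185 = 0.01160 mol
From the 1:2 ratio, n(H2SO4) left over = 1/2 × 0.01160 = 5.800 × 10^-3 mol
n(H2SO4) consumed by analyte = 0.01415 − 5.800 × 10^-3 = 8.354 × 10^-3 mol
n(ZnO) = 8.354 × 10^-3 mol (1:1 ratio)
mass of ZnO = 8.354 × 10^-3 × 81.38 = 0.6798 g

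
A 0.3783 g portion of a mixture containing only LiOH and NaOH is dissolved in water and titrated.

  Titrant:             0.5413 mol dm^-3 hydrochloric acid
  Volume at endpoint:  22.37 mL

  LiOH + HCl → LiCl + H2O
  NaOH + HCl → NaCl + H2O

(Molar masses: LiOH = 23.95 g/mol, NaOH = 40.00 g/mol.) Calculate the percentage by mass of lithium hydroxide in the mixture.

n(HCl) = 0.02237 × 0.5413 = 0.01211 mol
Let x = n(LiOH), y = n(NaOH).
Titrant: 1x + 1y = 0.01211;  mass: 23.95x + 40.00y = 0.3783
Solving, x = 6.608 × 10^-3 mol, y = 5.501 × 10^-3 mol
mass of LiOH = 6.608 × 10^-3 × 23.95 = 0.1583 g
% LiOH = 0.1583 / 0.3783 × 100 = 41.83 %

41.83 %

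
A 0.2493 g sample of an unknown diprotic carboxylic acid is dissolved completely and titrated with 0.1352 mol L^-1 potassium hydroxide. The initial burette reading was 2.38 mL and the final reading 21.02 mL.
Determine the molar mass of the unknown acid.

n(KOH) = 0.01864 L × 0.1352 mol/L = 2.520 × 10^-3 mol
From the 1:2 ratio, n(H2A) = 1/2 × 2.520 × 10^-3 = 1.260 × 10^-3 mol
M = m / n = 0.2493 g / 1.260 × 10^-3 mol = 197.8 g/mol

197.8 g/mol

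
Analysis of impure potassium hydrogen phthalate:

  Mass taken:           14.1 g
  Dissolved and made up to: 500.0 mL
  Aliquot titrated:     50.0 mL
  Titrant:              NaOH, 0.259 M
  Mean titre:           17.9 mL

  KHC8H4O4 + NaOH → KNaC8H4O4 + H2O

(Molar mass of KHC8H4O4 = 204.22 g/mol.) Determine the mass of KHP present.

n(NaOH) per titration = 0.0179 × 0.259 = 4.64 × 10^-3 mol
n(KHC8H4O4) in each aliquot = 4.64 × 10^-3 mol (1:1 ratio)
n(KHC8H4O4) in the whole flask = 4.64 × 10^-3 × 500.0/50.0 = 0.0464 mol
mass of KHC8H4O4 = 0.0464 × 204.22 = 9.47 g

9.47 g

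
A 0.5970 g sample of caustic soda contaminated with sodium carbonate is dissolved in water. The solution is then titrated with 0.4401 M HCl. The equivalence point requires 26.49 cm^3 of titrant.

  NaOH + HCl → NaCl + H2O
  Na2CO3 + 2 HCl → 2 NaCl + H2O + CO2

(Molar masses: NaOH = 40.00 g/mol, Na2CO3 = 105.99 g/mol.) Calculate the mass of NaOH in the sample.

0.06411 g

n(HCl) = 0.02649 × 0.4401 = 0.01166 mol
Let x = n(NaOH), y = n(Na2CO3).
Titrant: 1x + 2y = 0.01166;  mass: 40.00x + 105.99y = 0.5970
Solving, x = 1.603 × 10^-3 mol, y = 5.028 × 10^-3 mol
mass of NaOH = 1.603 × 10^-3 × 40.00 = 0.06411 g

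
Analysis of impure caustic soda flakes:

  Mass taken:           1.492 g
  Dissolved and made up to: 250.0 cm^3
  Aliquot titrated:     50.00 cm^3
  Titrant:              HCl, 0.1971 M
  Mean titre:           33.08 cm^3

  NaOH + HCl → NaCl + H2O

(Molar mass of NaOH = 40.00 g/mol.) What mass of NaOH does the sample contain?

1.304 g

n(HCl) per titration = 0.03308 × 0.1971 = 6.520 × 10^-3 mol
n(NaOH) in each aliquot = 6.520 × 10^-3 mol (1:1 ratio)
n(NaOH) in the whole flask = 6.520 × 10^-3 × 250.0/50.00 = 0.03260 mol
mass of NaOH = 0.03260 × 40.00 = 1.304 g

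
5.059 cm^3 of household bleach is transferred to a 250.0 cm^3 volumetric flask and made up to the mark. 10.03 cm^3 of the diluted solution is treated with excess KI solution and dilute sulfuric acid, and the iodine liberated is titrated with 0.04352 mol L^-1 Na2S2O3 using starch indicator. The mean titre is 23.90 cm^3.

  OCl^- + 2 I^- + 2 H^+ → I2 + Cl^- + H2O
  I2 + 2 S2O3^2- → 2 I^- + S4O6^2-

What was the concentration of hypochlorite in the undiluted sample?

2.562 mol/L

n(S2O3^2-) = 0.02390 × 0.04352 = 1.040 × 10^-3 mol
n(I2) = n(S2O3^2-)/2 = 5.201 × 10^-4 mol
n(OCl^-) in the aliquot = 5.201 × 10^-4 mol (1:1 ratio)
[OCl^-]_dilute = 5.201 × 10^-4 / 0.01003 = 0.05185 mol/L
[OCl^-]_original = 0.05185 × 250.0/5.059 = 2.562 mol/L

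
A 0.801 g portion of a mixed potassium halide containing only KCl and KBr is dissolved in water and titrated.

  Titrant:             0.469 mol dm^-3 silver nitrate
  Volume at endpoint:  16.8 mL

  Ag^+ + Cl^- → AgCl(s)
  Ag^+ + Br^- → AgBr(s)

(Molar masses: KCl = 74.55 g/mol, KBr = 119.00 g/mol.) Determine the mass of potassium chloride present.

n(AgNO3) = 0.0168 × 0.469 = 7.88 × 10^-3 mol
Let x = n(KCl), y = n(KBr).
Titrant: 1x + 1y = 7.88 × 10^-3;  mass: 74.55x + 119.00y = 0.801
Solving, x = 3.07 × 10^-3 mol, y = 4.81 × 10^-3 mol
mass of KCl = 3.07 × 10^-3 × 74.55 = 0.229 g

0.229 g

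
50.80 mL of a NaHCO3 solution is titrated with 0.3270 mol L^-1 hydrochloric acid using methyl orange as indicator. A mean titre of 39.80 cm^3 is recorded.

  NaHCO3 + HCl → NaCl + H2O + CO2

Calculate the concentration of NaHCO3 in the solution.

n(HCl) = 0.03980 L × 0.3270 mol/L = 0.01301 mol
n(NaHCO3) = 0.01301 mol (1:1 mole ratio)
[NaHCO3] = 0.01301 mol / 0.05080 L = 0.2562 mol/L

0.2562 mol/L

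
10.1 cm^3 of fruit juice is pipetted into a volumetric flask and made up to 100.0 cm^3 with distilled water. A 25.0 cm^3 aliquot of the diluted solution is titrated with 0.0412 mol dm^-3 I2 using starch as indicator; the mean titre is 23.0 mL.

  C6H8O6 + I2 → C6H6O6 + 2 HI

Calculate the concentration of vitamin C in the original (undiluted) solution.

0.375 mol/L

n(I2) = 0.0230 × 0.0412 = 9.48 × 10^-4 mol
n(C6H8O6) in the aliquot = 9.48 × 10^-4 mol (1:1 ratio)
[C6H8O6]_dilute = 9.48 × 10^-4 / 0.0250 = 0.0379 mol/L
Dilution factor = 100.0 / 10.1 = 9.901
[C6H8O6]_stock = 0.0379 × 9.901 = 0.375 mol/L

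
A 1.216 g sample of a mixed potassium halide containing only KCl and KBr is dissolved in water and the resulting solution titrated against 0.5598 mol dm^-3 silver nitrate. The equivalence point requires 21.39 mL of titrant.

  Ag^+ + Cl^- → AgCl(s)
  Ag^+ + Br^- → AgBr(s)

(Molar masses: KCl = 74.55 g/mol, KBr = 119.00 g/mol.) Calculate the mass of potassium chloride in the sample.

0.3504 g

n(AgNO3) = 0.02139 × 0.5598 = 0.01197 mol
Let x = n(KCl), y = n(KBr).
Titrant: 1x + 1y = 0.01197;  mass: 74.55x + 119.00y = 1.216
Solving, x = 4.700 × 10^-3 mol, y = 7.274 × 10^-3 mol
mass of KCl = 4.700 × 10^-3 × 74.55 = 0.3504 g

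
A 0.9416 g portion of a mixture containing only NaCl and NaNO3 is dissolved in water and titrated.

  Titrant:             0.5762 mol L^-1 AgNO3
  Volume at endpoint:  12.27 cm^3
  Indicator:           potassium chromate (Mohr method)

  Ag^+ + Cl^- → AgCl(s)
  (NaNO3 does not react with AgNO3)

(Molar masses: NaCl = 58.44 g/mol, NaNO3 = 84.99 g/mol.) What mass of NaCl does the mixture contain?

n(AgNO3) = 0.01227 × 0.5762 = 7.070 × 10^-3 mol
Let x = n(NaCl), y = n(NaNO3).
Titrant: 1x = 7.070 × 10^-3;  mass: 58.44x + 84.99y = 0.9416
Solving, x = 7.070 × 10^-3 mol, y = 6.218 × 10^-3 mol
mass of NaCl = 7.070 × 10^-3 × 58.44 = 0.4132 g

0.4132 g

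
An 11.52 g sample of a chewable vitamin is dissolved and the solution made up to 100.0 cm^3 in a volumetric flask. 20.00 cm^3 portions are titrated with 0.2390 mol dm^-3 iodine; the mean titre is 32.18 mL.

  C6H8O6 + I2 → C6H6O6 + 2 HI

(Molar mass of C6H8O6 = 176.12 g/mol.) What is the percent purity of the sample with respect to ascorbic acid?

58.79 %

n(I2) per titration = 0.03218 × 0.2390 = 7.691 × 10^-3 mol
n(C6H8O6) in each aliquot = 7.691 × 10^-3 mol (1:1 ratio)
n(C6H8O6) in the whole flask = 7.691 × 10^-3 × 100.0/20.00 = 0.03846 mol
mass of C6H8O6 = 0.03846 × 176.12 = 6.773 g
% C6H8O6 = 6.773 / 11.52 × 100 = 58.79 %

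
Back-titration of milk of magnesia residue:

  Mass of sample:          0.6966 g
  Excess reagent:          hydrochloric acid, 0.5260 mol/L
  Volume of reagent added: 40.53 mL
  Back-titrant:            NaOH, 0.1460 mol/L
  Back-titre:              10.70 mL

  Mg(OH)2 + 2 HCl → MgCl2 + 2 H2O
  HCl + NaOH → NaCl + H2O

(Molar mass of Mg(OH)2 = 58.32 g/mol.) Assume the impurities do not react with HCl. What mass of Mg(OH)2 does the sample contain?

0.5761 g

n(HCl) added = 0.04053 × 0.5260 = 0.02132 mol
n(NaOH) used in back-titration = 0.01070 × 0.1460 = 1.562 × 10^-3 mol
n(HCl) left over = 1.562 × 10^-3 mol (1:1 ratio)
n(HCl) consumed by analyte = 0.02132 − 1.562 × 10^-3 = 0.01976 mol
From the 1:2 ratio, n(Mg(OH)2) = 1/2 × 0.01976 = 9.878 × 10^-3 mol
mass of Mg(OH)2 = 9.878 × 10^-3 × 58.32 = 0.5761 g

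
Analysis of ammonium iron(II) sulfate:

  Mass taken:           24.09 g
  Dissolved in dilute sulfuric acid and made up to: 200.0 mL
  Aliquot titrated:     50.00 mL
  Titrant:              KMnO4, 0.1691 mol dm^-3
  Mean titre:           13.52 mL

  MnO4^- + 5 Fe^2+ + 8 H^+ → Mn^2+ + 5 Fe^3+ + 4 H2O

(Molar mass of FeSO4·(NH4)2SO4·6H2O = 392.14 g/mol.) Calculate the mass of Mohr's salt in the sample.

17.93 g

n(KMnO4) per titration = 0.01352 × 0.1691 = 2.286 × 10^-3 mol
From the 5:1 ratio, n(FeSO4·(NH4)2SO4·6H2O) in each aliquot = 5/1 × 2.286 × 10^-3 = 0.01143 mol
n(FeSO4·(NH4)2SO4·6H2O) in the whole flask = 0.01143 × 200.0/50.00 = 0.04572 mol
mass of FeSO4·(NH4)2SO4·6H2O = 0.04572 × 392.14 = 17.93 g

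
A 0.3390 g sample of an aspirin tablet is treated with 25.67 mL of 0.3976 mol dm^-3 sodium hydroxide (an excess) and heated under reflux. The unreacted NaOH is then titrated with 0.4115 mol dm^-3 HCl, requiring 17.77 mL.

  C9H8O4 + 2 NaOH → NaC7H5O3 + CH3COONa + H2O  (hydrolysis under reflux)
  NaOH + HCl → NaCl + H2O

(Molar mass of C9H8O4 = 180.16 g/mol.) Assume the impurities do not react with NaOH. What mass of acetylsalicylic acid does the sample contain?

n(NaOH) added = 0.02567 × 0.3976 = 0.01021 mol
n(HCl) used in back-titration = 0.01777 × 0.4115 = 7.312 × 10^-3 mol
n(NaOH) left over = 7.312 × 10^-3 mol (1:1 ratio)
n(NaOH) consumed by analyte = 0.01021 − 7.312 × 10^-3 = 2.894 × 10^-3 mol
From the 1:2 ratio, n(C9H8O4) = 1/2 × 2.894 × 10^-3 = 1.447 × 10^-3 mol
mass of C9H8O4 = 1.447 × 10^-3 × 180.16 = 0.2607 g

0.2607 g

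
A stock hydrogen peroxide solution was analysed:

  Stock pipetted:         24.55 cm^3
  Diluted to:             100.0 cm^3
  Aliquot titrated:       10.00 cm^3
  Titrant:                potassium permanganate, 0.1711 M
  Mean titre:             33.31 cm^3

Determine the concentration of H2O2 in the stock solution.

2 MnO4^- + 5 H2O2 + 6 H^+ → 2 Mn^2+ + 5 O2 + 8 H2O
n(KMnO4) = 0.03331 × 0.1711 = 5.699 × 10^-3 mol
From the 5:2 ratio, n(H2O2) in the aliquot = 5/2 × 5.699 × 10^-3 = 0.01425 mol
[H2O2]_dilute = 0.01425 / 0.01000 = 1.425 mol/L
Dilution factor = 100.0 / 24.55 = 4.073
[H2O2]_stock = 1.425 × 4.073 = 5.804 mol/L

5.804 M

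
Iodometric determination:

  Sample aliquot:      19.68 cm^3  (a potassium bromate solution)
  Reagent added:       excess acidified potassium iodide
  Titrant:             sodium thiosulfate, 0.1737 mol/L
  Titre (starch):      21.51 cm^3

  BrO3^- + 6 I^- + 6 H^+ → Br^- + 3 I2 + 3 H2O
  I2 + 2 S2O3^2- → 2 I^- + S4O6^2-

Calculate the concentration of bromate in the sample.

n(S2O3^2-) = 0.02151 × 0.1737 = 3.736 × 10^-3 mol
n(I2) = n(S2O3^2-)/2 = 1.868 × 10^-3 mol
From the 1:3 ratio, n(BrO3^-) in the aliquot = 1/3 × 1.868 × 10^-3 = 6.227 × 10^-4 mol
[BrO3^-] = 6.227 × 10^-4 / 0.01968 = 0.03164 mol/L

0.03164 mol/L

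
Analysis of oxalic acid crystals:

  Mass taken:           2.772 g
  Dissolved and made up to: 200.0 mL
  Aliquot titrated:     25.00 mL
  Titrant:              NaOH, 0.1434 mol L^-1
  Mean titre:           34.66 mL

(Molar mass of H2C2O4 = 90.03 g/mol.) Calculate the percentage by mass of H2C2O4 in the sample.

64.57 %

H2C2O4 + 2 NaOH → Na2C2O4 + 2 H2O
n(NaOH) per titration = 0.03466 × 0.1434 = 4.970 × 10^-3 mol
From the 1:2 ratio, n(H2C2O4) in each aliquot = 1/2 × 4.970 × 10^-3 = 2.485 × 10^-3 mol
n(H2C2O4) in the whole flask = 2.485 × 10^-3 × 200.0/25.00 = 0.01988 mol
mass of H2C2O4 = 0.01988 × 90.03 = 1.790 g
% H2C2O4 = 1.790 / 2.772 × 100 = 64.57 %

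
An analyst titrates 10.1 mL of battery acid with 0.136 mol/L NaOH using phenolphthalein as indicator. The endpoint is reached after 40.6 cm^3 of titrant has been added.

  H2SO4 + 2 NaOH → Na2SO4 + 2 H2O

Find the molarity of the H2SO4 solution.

0.273 mol/L

n(NaOH) = 0.0406 L × 0.136 mol/L = 5.52 × 10^-3 mol
From the 1:2 mole ratio, n(H2SO4) = 1/2 × 5.52 × 10^-3 = 2.76 × 10^-3 mol
[H2SO4] = 2.76 × 10^-3 mol / 0.0101 L = 0.273 mol/L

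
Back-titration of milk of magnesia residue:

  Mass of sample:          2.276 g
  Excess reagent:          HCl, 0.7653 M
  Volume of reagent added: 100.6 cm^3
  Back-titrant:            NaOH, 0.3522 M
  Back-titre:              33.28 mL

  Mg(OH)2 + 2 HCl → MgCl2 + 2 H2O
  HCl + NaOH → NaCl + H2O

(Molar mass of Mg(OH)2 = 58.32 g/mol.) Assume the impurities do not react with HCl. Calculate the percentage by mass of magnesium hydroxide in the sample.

n(HCl) added = 0.1006 × 0.7653 = 0.07699 mol
n(NaOH) used in back-titration = 0.03328 × 0.3522 = 0.01172 mol
n(HCl) left over = 0.01172 mol (1:1 ratio)
n(HCl) consumed by analyte = 0.07699 − 0.01172 = 0.06527 mol
From the 1:2 ratio, n(Mg(OH)2) = 1/2 × 0.06527 = 0.03263 mol
mass of Mg(OH)2 = 0.03263 × 58.32 = 1.903 g
% Mg(OH)2 = 1.903 / 2.276 × 100 = 83.62 %

83.62 %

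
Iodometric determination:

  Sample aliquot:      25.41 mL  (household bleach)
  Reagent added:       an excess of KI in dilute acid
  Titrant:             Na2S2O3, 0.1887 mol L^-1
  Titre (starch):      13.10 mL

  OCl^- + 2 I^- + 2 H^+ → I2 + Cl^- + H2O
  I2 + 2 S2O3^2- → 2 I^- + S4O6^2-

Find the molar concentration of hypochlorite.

0.04864 mol/L

n(S2O3^2-) = 0.01310 × 0.1887 = 2.472 × 10^-3 mol
n(I2) = n(S2O3^2-)/2 = 1.236 × 10^-3 mol
n(OCl^-) in the aliquot = 1.236 × 10^-3 mol (1:1 ratio)
[OCl^-] = 1.236 × 10^-3 / 0.02541 = 0.04864 mol/L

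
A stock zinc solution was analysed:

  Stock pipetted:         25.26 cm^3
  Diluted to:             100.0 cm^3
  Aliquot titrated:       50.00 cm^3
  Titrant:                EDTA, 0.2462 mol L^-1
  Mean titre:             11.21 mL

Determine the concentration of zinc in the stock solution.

Zn^2+ + EDTA^4- → [Zn(EDTA)]^2-
n(EDTA) = 0.01121 × 0.2462 = 2.760 × 10^-3 mol
n(Zn2+) in the aliquot = 2.760 × 10^-3 mol (1:1 ratio)
[Zn2+]_dilute = 2.760 × 10^-3 / 0.05000 = 0.05520 mol/L
Dilution factor = 100.0 / 25.26 = 3.959
[Zn2+]_stock = 0.05520 × 3.959 = 0.2185 mol/L

0.2185 mol/L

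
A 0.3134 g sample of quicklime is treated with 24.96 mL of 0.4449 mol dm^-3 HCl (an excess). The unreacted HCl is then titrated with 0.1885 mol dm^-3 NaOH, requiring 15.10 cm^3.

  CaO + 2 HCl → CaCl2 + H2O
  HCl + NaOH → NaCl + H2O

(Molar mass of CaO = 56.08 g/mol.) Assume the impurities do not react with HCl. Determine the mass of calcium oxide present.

0.2316 g

n(HCl) added = 0.02496 × 0.4449 = 0.01110 mol
n(NaOH) used in back-titration = 0.01510 × 0.1885 = 2.846 × 10^-3 mol
n(HCl) left over = 2.846 × 10^-3 mol (1:1 ratio)
n(HCl) consumed by analyte = 0.01110 − 2.846 × 10^-3 = 8.258 × 10^-3 mol
From the 1:2 ratio, n(CaO) = 1/2 × 8.258 × 10^-3 = 4.129 × 10^-3 mol
mass of CaO = 4.129 × 10^-3 × 56.08 = 0.2316 g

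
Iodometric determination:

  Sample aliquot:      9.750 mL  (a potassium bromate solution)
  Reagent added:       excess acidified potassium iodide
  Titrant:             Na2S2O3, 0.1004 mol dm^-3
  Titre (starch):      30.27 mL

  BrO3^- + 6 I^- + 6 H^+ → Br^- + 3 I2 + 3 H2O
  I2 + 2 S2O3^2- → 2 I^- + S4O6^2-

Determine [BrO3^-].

0.05195 mol/L

n(S2O3^2-) = 0.03027 × 0.1004 = 3.039 × 10^-3 mol
n(I2) = n(S2O3^2-)/2 = 1.520 × 10^-3 mol
From the 1:3 ratio, n(BrO3^-) in the aliquot = 1/3 × 1.520 × 10^-3 = 5.065 × 10^-4 mol
[BrO3^-] = 5.065 × 10^-4 / 0.009750 = 0.05195 mol/L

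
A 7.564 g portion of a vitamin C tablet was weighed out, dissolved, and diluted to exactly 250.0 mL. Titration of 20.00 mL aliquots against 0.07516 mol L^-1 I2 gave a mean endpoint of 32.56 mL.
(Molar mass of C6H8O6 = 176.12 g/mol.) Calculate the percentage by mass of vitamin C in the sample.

C6H8O6 + I2 → C6H6O6 + 2 HI
n(I2) per titration = 0.03256 × 0.07516 = 2.447 × 10^-3 mol
n(C6H8O6) in each aliquot = 2.447 × 10^-3 mol (1:1 ratio)
n(C6H8O6) in the whole flask = 2.447 × 10^-3 × 250.0/20.00 = 0.03059 mol
mass of C6H8O6 = 0.03059 × 176.12 = 5.388 g
% C6H8O6 = 5.388 / 7.564 × 100 = 71.23 %

71.23 %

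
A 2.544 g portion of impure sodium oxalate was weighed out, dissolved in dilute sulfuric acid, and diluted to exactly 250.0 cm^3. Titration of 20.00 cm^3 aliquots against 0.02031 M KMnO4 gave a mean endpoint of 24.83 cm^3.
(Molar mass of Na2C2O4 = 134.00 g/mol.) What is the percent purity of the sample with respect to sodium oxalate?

83.01 %

2 MnO4^- + 5 C2O4^2- + 16 H^+ → 2 Mn^2+ + 10 CO2 + 8 H2O
n(KMnO4) per titration = 0.02483 × 0.02031 = 5.043 × 10^-4 mol
From the 5:2 ratio, n(Na2C2O4) in each aliquot = 5/2 × 5.043 × 10^-4 = 1.261 × 10^-3 mol
n(Na2C2O4) in the whole flask = 1.261 × 10^-3 × 250.0/20.00 = 0.01576 mol
mass of Na2C2O4 = 0.01576 × 134.00 = 2.112 g
% Na2C2O4 = 2.112 / 2.544 × 100 = 83.01 %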